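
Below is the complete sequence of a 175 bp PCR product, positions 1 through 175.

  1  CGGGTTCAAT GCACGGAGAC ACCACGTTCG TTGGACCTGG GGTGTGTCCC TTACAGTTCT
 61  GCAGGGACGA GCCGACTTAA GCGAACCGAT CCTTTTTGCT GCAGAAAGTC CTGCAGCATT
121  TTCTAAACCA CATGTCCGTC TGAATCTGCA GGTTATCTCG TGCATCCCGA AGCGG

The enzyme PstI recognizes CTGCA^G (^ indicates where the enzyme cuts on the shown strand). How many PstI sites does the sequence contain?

4

CTGCAG occurs starting at positions 59, 99, 111, 146.
PstI cuts at 4 sites.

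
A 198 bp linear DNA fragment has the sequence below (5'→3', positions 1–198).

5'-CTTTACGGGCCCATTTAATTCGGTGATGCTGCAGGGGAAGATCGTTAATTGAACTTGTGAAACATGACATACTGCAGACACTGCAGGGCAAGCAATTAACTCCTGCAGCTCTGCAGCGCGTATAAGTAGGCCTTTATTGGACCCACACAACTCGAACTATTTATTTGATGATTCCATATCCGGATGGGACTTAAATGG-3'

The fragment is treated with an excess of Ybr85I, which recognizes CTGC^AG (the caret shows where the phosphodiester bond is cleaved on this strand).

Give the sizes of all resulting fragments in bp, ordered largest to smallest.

84, 43, 32, 22, 9, 8 bp

Ybr85I sites (CTGCAG) start at positions 29, 72, 81, 103, 111.
Ybr85I cuts after base 4 of each site, so after positions 32, 75, 84, 106, 114.
Linear molecule, 5 cuts → 6 fragments:
  1–32 → 32 bp
  33–75 → 43 bp
  76–84 → 9 bp
  85–106 → 22 bp
  107–114 → 8 bp
  115–198 → 84 bp
Sorted largest to smallest: 84, 43, 32, 22, 9, 8 bp.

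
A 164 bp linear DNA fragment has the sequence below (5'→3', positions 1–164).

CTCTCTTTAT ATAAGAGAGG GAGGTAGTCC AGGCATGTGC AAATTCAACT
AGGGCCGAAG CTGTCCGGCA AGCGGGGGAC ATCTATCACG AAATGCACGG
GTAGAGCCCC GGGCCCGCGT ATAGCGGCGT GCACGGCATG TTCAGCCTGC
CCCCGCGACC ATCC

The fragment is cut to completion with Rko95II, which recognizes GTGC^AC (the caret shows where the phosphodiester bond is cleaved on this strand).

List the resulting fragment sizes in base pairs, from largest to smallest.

The Rko95II site (GTGCAC) starts at position 129.
Rko95II cuts after base 4 of each site, so after position 132.
Linear molecule, 1 cut → 2 fragments:
  1–132 → 132 bp
  133–164 → 32 bp
Sorted largest to smallest: 132, 32 bp.

132, 32 bp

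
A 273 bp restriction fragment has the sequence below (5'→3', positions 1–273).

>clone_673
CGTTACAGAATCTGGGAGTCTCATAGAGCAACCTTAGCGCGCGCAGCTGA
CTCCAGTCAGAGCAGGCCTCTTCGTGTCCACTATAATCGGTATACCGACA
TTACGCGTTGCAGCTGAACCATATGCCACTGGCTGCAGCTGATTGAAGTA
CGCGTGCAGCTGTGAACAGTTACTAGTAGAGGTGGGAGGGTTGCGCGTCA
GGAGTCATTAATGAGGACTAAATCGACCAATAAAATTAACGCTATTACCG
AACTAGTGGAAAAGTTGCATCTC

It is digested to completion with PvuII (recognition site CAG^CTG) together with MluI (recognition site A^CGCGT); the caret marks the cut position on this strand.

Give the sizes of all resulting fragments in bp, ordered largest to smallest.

PvuII sites (CAGCTG) start at positions 44, 111, 136, 157.
PvuII cuts after base 3 of each site, so after positions 46, 113, 138, 159.
MluI sites (ACGCGT) start at positions 103, 150.
MluI cuts after the first base of each site, so after positions 103, 150.
Combined cut positions: 46, 103, 113, 138, 150, 159.
Linear molecule, 6 cuts → 7 fragments:
  1–46 → 46 bp
  47–103 → 57 bp
  104–113 → 10 bp
  114–138 → 25 bp
  139–150 → 12 bp
  151–159 → 9 bp
  160–273 → 114 bp
Sorted largest to smallest: 114, 57, 46, 25, 12, 10, 9 bp.

114, 57, 46, 25, 12, 10, 9 bp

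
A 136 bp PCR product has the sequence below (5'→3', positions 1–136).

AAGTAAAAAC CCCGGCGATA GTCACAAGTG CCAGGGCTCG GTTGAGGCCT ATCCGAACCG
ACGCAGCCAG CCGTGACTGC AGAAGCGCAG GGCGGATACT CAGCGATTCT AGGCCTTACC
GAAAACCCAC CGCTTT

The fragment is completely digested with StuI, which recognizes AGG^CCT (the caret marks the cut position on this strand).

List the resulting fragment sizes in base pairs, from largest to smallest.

StuI sites (AGGCCT) start at positions 45, 111.
StuI cuts after base 3 of each site, so after positions 47, 113.
Linear molecule, 2 cuts → 3 fragments:
  1–47 → 47 bp
  48–113 → 66 bp
  114–136 → 23 bp
Sorted largest to smallest: 66, 47, 23 bp.

66, 47, 23 bp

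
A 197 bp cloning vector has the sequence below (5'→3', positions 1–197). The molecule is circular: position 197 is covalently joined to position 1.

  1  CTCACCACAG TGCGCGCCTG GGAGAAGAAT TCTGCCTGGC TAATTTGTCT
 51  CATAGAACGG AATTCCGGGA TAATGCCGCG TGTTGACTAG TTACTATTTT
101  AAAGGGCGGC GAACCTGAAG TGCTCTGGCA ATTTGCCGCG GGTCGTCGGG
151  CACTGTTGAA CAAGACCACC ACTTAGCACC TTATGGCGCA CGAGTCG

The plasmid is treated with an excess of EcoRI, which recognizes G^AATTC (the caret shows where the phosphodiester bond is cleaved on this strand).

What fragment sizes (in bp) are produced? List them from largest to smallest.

164, 33 bp

EcoRI sites (GAATTC) start at positions 27, 60.
EcoRI cuts after the first base of each site, so after positions 27, 60.
Circular molecule, 2 cuts → 2 fragments:
  28–60 → 33 bp
  61–197 then 1–27 → 137 + 27 = 164 bp
Sorted largest to smallest: 164, 33 bp.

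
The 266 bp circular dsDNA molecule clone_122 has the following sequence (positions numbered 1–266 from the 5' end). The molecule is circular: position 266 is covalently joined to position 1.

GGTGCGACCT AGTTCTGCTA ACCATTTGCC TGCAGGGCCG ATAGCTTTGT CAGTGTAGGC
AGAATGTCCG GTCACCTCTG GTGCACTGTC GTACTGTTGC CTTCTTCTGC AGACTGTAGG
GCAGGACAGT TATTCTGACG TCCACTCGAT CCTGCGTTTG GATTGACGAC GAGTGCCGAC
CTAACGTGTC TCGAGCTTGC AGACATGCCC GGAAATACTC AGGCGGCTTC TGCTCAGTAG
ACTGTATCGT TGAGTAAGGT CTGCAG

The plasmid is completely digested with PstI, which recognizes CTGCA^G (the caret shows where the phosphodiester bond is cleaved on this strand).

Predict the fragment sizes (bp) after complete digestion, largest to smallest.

154, 77, 35 bp

PstI sites (CTGCAG) start at positions 30, 107, 261.
PstI cuts after base 5 of each site (before the last base), so after positions 34, 111, 265.
Circular molecule, 3 cuts → 3 fragments:
  35–111 → 77 bp
  112–265 → 154 bp
  266–266 then 1–34 → 1 + 34 = 35 bp
Sorted largest to smallest: 154, 77, 35 bp.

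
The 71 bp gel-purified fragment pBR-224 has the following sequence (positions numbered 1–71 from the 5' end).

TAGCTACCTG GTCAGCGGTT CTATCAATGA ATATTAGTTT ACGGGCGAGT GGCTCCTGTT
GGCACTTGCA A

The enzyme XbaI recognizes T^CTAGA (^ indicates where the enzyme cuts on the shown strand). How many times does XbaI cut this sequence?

No occurrence of TCTAGA is present in the sequence.
XbaI does not cut: 0 sites.

0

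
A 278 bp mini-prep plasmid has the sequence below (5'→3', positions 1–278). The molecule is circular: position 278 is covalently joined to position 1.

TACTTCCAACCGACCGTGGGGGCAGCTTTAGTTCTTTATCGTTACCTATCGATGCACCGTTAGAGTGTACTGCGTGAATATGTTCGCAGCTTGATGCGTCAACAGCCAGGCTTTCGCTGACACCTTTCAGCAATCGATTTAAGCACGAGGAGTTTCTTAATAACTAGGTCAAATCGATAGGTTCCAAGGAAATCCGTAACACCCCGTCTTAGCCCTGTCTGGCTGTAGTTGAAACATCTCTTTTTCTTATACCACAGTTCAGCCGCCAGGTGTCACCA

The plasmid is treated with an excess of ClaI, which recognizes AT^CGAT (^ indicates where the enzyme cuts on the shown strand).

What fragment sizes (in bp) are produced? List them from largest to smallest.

153, 85, 40 bp

ClaI sites (ATCGAT) start at positions 48, 133, 173.
ClaI cuts after base 2 of each site, so after positions 49, 134, 174.
Circular molecule, 3 cuts → 3 fragments:
  50–134 → 85 bp
  135–174 → 40 bp
  175–278 then 1–49 → 104 + 49 = 153 bp
Sorted largest to smallest: 153, 85, 40 bp.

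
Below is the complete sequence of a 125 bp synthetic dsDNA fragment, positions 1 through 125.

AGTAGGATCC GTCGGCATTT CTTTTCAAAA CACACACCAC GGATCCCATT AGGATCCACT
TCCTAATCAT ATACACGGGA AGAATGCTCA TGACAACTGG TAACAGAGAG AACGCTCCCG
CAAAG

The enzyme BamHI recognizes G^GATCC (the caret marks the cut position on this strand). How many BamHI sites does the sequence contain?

3

GGATCC occurs starting at positions 5, 41, 52.
BamHI cuts at 3 sites.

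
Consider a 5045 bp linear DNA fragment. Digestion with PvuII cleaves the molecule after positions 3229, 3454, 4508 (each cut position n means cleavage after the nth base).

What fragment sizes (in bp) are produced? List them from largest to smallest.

3229, 1054, 537, 225 bp

Linear molecule, 3 cuts → 4 fragments:
  3229 − 0 = 3229 bp
  3454 − 3229 = 225 bp
  4508 − 3454 = 1054 bp
  5045 − 4508 = 537 bp
Sorted largest to smallest: 3229, 1054, 537, 225 bp.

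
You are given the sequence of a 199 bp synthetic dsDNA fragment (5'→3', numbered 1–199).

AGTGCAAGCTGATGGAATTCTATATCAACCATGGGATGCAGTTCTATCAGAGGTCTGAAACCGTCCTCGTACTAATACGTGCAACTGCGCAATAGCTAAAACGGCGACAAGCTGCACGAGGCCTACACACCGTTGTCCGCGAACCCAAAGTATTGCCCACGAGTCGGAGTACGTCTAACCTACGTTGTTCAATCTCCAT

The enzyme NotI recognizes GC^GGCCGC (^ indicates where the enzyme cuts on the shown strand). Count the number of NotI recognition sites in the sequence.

No occurrence of GCGGCCGC is present in the sequence.
NotI does not cut: 0 sites.

0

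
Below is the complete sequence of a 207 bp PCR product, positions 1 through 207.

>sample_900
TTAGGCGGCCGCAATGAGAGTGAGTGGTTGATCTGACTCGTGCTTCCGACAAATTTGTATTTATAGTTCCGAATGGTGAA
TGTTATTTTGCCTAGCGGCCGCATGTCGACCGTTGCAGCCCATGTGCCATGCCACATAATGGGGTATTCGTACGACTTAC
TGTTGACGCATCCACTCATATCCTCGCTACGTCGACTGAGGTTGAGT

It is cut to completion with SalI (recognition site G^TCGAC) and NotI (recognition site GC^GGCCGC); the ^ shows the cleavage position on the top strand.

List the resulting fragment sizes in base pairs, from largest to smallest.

90, 86, 16, 9, 6 bp

SalI sites (GTCGAC) start at positions 105, 191.
SalI cuts after the first base of each site, so after positions 105, 191.
NotI sites (GCGGCCGC) start at positions 5, 95.
NotI cuts after base 2 of each site, so after positions 6, 96.
Combined cut positions: 6, 96, 105, 191.
Linear molecule, 4 cuts → 5 fragments:
  1–6 → 6 bp
  7–96 → 90 bp
  97–105 → 9 bp
  106–191 → 86 bp
  192–207 → 16 bp
Sorted largest to smallest: 90, 86, 16, 9, 6 bp.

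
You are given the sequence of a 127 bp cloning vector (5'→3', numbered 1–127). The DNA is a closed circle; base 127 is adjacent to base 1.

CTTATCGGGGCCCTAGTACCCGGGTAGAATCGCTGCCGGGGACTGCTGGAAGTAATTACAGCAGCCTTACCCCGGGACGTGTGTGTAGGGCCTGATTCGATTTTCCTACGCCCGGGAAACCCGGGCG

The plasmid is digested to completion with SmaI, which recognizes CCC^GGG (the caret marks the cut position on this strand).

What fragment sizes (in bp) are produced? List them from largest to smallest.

SmaI sites (CCCGGG) start at positions 19, 71, 111, 120.
SmaI cuts after base 3 of each site, so after positions 21, 73, 113, 122.
Circular molecule, 4 cuts → 4 fragments:
  22–73 → 52 bp
  74–113 → 40 bp
  114–122 → 9 bp
  123–127 then 1–21 → 5 + 21 = 26 bp
Sorted largest to smallest: 52, 40, 26, 9 bp.

52, 40, 26, 9 bp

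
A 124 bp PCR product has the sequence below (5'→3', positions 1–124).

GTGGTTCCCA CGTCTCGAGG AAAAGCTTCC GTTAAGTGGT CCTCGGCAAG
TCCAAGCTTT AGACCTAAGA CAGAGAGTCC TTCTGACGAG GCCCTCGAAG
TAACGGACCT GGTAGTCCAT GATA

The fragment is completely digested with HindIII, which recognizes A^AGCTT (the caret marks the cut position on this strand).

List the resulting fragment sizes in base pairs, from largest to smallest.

70, 31, 23 bp

HindIII sites (AAGCTT) start at positions 23, 54.
HindIII cuts after the first base of each site, so after positions 23, 54.
Linear molecule, 2 cuts → 3 fragments:
  1–23 → 23 bp
  24–54 → 31 bp
  55–124 → 70 bp
Sorted largest to smallest: 70, 31, 23 bp.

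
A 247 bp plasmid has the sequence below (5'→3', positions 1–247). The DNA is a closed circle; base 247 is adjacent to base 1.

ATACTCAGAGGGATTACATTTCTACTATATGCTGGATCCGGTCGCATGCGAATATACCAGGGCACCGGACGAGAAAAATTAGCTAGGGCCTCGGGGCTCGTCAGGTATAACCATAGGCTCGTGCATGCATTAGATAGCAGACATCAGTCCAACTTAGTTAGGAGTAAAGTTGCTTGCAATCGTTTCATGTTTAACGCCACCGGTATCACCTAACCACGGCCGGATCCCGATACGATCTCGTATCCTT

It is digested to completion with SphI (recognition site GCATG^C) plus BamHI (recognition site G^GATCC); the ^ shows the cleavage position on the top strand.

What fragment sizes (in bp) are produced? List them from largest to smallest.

95, 79, 59, 14 bp

SphI sites (GCATGC) start at positions 44, 123.
SphI cuts after base 5 of each site (before the last base), so after positions 48, 127.
BamHI sites (GGATCC) start at positions 34, 222.
BamHI cuts after the first base of each site, so after positions 34, 222.
Combined cut positions: 34, 48, 127, 222.
Circular molecule, 4 cuts → 4 fragments:
  35–48 → 14 bp
  49–127 → 79 bp
  128–222 → 95 bp
  223–247 then 1–34 → 25 + 34 = 59 bp
Sorted largest to smallest: 95, 79, 59, 14 bp.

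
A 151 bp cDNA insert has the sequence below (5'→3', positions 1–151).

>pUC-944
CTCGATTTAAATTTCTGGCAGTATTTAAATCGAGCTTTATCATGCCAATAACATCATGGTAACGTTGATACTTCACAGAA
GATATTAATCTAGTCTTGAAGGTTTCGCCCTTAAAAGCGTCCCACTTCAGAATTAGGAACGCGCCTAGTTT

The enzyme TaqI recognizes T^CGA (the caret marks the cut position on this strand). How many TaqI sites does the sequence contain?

2

TCGA occurs starting at positions 2, 30.
TaqI cuts at 2 sites.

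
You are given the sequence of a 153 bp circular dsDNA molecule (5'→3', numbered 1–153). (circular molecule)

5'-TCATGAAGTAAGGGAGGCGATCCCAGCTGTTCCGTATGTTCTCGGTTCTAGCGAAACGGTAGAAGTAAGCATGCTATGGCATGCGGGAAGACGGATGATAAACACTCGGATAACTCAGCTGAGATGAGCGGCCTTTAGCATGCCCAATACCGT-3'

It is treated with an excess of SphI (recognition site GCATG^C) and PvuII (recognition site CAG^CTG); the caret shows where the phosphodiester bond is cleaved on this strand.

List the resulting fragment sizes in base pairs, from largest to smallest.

47, 37, 35, 24, 10 bp

SphI sites (GCATGC) start at positions 69, 79, 138.
SphI cuts after base 5 of each site (before the last base), so after positions 73, 83, 142.
PvuII sites (CAGCTG) start at positions 24, 116.
PvuII cuts after base 3 of each site, so after positions 26, 118.
Combined cut positions: 26, 73, 83, 118, 142.
Circular molecule, 5 cuts → 5 fragments:
  27–73 → 47 bp
  74–83 → 10 bp
  84–118 → 35 bp
  119–142 → 24 bp
  143–153 then 1–26 → 11 + 26 = 37 bp
Sorted largest to smallest: 47, 37, 35, 24, 10 bp.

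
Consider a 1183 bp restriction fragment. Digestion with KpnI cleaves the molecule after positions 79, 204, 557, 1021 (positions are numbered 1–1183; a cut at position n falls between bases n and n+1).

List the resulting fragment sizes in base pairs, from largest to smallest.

Linear molecule, 4 cuts → 5 fragments:
  79 − 0 = 79 bp
  204 − 79 = 125 bp
  557 − 204 = 353 bp
  1021 − 557 = 464 bp
  1183 − 1021 = 162 bp
Sorted largest to smallest: 464, 353, 162, 125, 79 bp.

464, 353, 162, 125, 79 bp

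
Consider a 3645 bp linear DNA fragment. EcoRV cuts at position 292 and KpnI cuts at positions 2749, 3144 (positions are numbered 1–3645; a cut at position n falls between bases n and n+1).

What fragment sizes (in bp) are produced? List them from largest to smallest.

Combined cut positions (sorted): 292, 2749, 3144.
Linear molecule, 3 cuts → 4 fragments:
  292 − 0 = 292 bp
  2749 − 292 = 2457 bp
  3144 − 2749 = 395 bp
  3645 − 3144 = 501 bp
Sorted largest to smallest: 2457, 501, 395, 292 bp.

2457, 501, 395, 292 bp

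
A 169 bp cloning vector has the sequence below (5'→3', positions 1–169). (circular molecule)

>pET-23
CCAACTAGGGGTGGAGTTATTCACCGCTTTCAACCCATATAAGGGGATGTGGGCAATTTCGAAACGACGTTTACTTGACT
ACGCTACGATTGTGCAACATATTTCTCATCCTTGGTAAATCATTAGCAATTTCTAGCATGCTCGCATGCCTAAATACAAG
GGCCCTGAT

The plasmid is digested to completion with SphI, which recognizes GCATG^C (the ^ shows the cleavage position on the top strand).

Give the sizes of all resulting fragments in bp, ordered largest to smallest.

161, 8 bp

SphI sites (GCATGC) start at positions 136, 144.
SphI cuts after base 5 of each site (before the last base), so after positions 140, 148.
Circular molecule, 2 cuts → 2 fragments:
  141–148 → 8 bp
  149–169 then 1–140 → 21 + 140 = 161 bp
Sorted largest to smallest: 161, 8 bp.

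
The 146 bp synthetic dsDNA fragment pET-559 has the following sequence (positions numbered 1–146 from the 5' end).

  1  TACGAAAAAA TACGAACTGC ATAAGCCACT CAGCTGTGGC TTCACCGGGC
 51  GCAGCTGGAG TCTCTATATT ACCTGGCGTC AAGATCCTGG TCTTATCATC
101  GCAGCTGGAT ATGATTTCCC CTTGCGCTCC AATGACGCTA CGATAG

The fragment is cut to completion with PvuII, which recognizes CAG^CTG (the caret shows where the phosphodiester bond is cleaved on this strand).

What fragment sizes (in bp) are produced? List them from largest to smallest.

PvuII sites (CAGCTG) start at positions 31, 52, 102.
PvuII cuts after base 3 of each site, so after positions 33, 54, 104.
Linear molecule, 3 cuts → 4 fragments:
  1–33 → 33 bp
  34–54 → 21 bp
  55–104 → 50 bp
  105–146 → 42 bp
Sorted largest to smallest: 50, 42, 33, 21 bp.

50, 42, 33, 21 bp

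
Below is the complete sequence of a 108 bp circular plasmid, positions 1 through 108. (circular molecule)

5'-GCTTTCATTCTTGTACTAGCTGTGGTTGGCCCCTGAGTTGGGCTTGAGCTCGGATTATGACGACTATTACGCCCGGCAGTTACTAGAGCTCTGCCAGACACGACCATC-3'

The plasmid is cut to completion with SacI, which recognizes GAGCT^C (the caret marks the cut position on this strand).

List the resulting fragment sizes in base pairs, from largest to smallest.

68, 40 bp

SacI sites (GAGCTC) start at positions 46, 86.
SacI cuts after base 5 of each site (before the last base), so after positions 50, 90.
Circular molecule, 2 cuts → 2 fragments:
  51–90 → 40 bp
  91–108 then 1–50 → 18 + 50 = 68 bp
Sorted largest to smallest: 68, 40 bp.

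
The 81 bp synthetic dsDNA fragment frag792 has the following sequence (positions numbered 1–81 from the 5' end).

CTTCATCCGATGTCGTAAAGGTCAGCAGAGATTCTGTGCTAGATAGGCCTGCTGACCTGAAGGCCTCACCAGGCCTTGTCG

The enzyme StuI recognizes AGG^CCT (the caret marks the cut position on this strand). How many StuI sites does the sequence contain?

3

AGGCCT occurs starting at positions 45, 61, 71.
StuI cuts at 3 sites.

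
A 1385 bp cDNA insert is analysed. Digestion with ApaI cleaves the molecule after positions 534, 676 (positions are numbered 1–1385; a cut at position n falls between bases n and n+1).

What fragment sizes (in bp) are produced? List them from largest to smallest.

Linear molecule, 2 cuts → 3 fragments:
  534 − 0 = 534 bp
  676 − 534 = 142 bp
  1385 − 676 = 709 bp
Sorted largest to smallest: 709, 534, 142 bp.

709, 534, 142 bp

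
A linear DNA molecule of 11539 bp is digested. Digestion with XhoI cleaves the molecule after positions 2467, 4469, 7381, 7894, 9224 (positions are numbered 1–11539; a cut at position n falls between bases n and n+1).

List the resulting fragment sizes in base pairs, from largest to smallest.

2912, 2467, 2315, 2002, 1330, 513 bp

Linear molecule, 5 cuts → 6 fragments:
  2467 − 0 = 2467 bp
  4469 − 2467 = 2002 bp
  7381 − 4469 = 2912 bp
  7894 − 7381 = 513 bp
  9224 − 7894 = 1330 bp
  11539 − 9224 = 2315 bp
Sorted largest to smallest: 2912, 2467, 2315, 2002, 1330, 513 bp.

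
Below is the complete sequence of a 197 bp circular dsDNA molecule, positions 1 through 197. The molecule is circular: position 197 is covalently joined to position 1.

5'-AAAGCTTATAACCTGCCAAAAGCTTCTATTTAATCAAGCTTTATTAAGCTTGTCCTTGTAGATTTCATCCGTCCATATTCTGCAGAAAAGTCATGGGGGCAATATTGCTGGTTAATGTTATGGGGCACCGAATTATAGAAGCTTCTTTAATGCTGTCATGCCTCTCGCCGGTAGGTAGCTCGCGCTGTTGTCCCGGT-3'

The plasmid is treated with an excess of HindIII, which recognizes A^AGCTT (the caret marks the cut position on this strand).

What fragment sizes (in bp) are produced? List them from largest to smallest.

HindIII sites (AAGCTT) start at positions 2, 20, 36, 46, 139.
HindIII cuts after the first base of each site, so after positions 2, 20, 36, 46, 139.
Circular molecule, 5 cuts → 5 fragments:
  3–20 → 18 bp
  21–36 → 16 bp
  37–46 → 10 bp
  47–139 → 93 bp
  140–197 then 1–2 → 58 + 2 = 60 bp
Sorted largest to smallest: 93, 60, 18, 16, 10 bp.

93, 60, 18, 16, 10 bp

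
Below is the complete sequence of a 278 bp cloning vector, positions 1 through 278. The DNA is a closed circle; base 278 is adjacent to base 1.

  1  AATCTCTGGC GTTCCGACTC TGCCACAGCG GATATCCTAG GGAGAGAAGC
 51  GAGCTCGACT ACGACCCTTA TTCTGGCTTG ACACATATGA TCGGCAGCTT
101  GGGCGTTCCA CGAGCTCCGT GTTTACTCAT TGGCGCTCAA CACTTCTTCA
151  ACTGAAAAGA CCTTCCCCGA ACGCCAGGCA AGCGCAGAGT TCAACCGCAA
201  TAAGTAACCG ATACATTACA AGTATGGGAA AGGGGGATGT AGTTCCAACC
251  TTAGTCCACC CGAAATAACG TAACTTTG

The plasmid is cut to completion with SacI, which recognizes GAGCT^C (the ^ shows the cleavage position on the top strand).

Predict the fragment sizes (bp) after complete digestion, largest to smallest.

SacI sites (GAGCTC) start at positions 51, 112.
SacI cuts after base 5 of each site (before the last base), so after positions 55, 116.
Circular molecule, 2 cuts → 2 fragments:
  56–116 → 61 bp
  117–278 then 1–55 → 162 + 55 = 217 bp
Sorted largest to smallest: 217, 61 bp.

217, 61 bp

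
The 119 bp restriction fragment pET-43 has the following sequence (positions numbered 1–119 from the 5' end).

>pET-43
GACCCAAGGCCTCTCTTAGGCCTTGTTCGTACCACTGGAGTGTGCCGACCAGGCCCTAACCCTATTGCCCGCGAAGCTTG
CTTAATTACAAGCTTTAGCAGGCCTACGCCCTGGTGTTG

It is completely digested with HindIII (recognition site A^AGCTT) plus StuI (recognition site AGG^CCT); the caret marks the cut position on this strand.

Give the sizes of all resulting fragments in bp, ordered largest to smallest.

54, 17, 16, 12, 11, 9 bp

HindIII sites (AAGCTT) start at positions 74, 90.
HindIII cuts after the first base of each site, so after positions 74, 90.
StuI sites (AGGCCT) start at positions 7, 18, 100.
StuI cuts after base 3 of each site, so after positions 9, 20, 102.
Combined cut positions: 9, 20, 74, 90, 102.
Linear molecule, 5 cuts → 6 fragments:
  1–9 → 9 bp
  10–20 → 11 bp
  21–74 → 54 bp
  75–90 → 16 bp
  91–102 → 12 bp
  103–119 → 17 bp
Sorted largest to smallest: 54, 17, 16, 12, 11, 9 bp.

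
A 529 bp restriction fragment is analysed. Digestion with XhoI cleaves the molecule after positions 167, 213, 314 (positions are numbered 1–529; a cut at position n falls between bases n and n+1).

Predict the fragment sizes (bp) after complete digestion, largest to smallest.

215, 167, 101, 46 bp

Linear molecule, 3 cuts → 4 fragments:
  167 − 0 = 167 bp
  213 − 167 = 46 bp
  314 − 213 = 101 bp
  529 − 314 = 215 bp
Sorted largest to smallest: 215, 167, 101, 46 bp.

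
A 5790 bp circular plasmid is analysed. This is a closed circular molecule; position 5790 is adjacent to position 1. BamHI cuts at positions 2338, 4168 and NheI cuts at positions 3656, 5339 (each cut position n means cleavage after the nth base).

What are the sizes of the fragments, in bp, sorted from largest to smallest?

2789, 1318, 1171, 512 bp

Combined cut positions (sorted): 2338, 3656, 4168, 5339.
Circular molecule, 4 cuts → 4 fragments:
  3656 − 2338 = 1318 bp
  4168 − 3656 = 512 bp
  5339 − 4168 = 1171 bp
  wrap: 5790 − 5339 + 2338 = 2789 bp
Sorted largest to smallest: 2789, 1318, 1171, 512 bp.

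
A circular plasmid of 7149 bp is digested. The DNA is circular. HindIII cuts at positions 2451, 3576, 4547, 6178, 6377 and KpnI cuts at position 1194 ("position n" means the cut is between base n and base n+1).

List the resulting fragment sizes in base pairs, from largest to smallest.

Combined cut positions (sorted): 1194, 2451, 3576, 4547, 6178, 6377.
Circular molecule, 6 cuts → 6 fragments:
  2451 − 1194 = 1257 bp
  3576 − 2451 = 1125 bp
  4547 − 3576 = 971 bp
  6178 − 4547 = 1631 bp
  6377 − 6178 = 199 bp
  wrap: 7149 − 6377 + 1194 = 1966 bp
Sorted largest to smallest: 1966, 1631, 1257, 1125, 971, 199 bp.

1966, 1631, 1257, 1125, 971, 199 bp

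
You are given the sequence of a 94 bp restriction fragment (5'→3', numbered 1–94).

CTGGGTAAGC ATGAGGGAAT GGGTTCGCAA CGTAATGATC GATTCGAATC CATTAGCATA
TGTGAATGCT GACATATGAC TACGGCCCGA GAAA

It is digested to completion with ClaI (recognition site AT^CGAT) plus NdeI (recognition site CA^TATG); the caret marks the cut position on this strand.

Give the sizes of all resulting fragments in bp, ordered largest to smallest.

39, 20, 19, 16 bp

The ClaI site (ATCGAT) starts at position 38.
ClaI cuts after base 2 of each site, so after position 39.
NdeI sites (CATATG) start at positions 57, 73.
NdeI cuts after base 2 of each site, so after positions 58, 74.
Combined cut positions: 39, 58, 74.
Linear molecule, 3 cuts → 4 fragments:
  1–39 → 39 bp
  40–58 → 19 bp
  59–74 → 16 bp
  75–94 → 20 bp
Sorted largest to smallest: 39, 20, 19, 16 bp.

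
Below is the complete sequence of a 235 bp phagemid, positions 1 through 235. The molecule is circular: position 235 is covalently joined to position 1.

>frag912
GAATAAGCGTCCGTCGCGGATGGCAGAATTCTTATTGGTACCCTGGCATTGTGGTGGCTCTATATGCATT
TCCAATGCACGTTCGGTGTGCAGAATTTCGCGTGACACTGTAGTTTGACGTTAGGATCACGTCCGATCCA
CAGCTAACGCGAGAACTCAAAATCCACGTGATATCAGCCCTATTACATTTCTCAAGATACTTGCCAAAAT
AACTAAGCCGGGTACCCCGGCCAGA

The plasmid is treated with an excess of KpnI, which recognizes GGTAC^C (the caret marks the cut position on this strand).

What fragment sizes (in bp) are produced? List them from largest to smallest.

184, 51 bp

KpnI sites (GGTACC) start at positions 37, 221.
KpnI cuts after base 5 of each site (before the last base), so after positions 41, 225.
Circular molecule, 2 cuts → 2 fragments:
  42–225 → 184 bp
  226–235 then 1–41 → 10 + 41 = 51 bp
Sorted largest to smallest: 184, 51 bp.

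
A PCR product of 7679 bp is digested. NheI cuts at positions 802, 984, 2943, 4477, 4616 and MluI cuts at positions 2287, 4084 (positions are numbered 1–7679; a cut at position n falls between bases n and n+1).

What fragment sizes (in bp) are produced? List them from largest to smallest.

Combined cut positions (sorted): 802, 984, 2287, 2943, 4084, 4477, 4616.
Linear molecule, 7 cuts → 8 fragments:
  802 − 0 = 802 bp
  984 − 802 = 182 bp
  2287 − 984 = 1303 bp
  2943 − 2287 = 656 bp
  4084 − 2943 = 1141 bp
  4477 − 4084 = 393 bp
  4616 − 4477 = 139 bp
  7679 − 4616 = 3063 bp
Sorted largest to smallest: 3063, 1303, 1141, 802, 656, 393, 182, 139 bp.

3063, 1303, 1141, 802, 656, 393, 182, 139 bp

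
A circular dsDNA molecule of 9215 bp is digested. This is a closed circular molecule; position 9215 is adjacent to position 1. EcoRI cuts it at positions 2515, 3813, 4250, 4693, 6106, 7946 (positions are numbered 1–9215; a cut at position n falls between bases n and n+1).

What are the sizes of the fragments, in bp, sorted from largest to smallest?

3784, 1840, 1413, 1298, 443, 437 bp

Circular molecule, 6 cuts → 6 fragments:
  3813 − 2515 = 1298 bp
  4250 − 3813 = 437 bp
  4693 − 4250 = 443 bp
  6106 − 4693 = 1413 bp
  7946 − 6106 = 1840 bp
  wrap: 9215 − 7946 + 2515 = 3784 bp
Sorted largest to smallest: 3784, 1840, 1413, 1298, 443, 437 bp.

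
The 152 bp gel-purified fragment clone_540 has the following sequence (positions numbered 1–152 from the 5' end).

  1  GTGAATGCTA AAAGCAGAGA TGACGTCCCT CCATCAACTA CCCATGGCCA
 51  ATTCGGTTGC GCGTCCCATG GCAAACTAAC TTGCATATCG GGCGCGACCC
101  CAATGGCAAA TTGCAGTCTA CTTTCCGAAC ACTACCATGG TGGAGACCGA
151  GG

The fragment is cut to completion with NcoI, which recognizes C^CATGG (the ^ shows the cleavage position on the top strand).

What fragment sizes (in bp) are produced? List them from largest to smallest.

NcoI sites (CCATGG) start at positions 42, 66, 135.
NcoI cuts after the first base of each site, so after positions 42, 66, 135.
Linear molecule, 3 cuts → 4 fragments:
  1–42 → 42 bp
  43–66 → 24 bp
  67–135 → 69 bp
  136–152 → 17 bp
Sorted largest to smallest: 69, 42, 24, 17 bp.

69, 42, 24, 17 bp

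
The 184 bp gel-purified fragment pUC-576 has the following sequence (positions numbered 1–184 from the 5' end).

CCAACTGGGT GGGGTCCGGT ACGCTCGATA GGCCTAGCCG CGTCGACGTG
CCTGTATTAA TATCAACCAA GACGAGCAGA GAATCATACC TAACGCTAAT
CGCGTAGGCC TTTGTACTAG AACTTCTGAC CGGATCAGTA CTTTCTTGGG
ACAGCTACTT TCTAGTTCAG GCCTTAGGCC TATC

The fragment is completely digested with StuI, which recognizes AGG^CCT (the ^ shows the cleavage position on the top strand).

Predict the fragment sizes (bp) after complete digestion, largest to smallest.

76, 63, 32, 7, 6 bp

StuI sites (AGGCCT) start at positions 30, 106, 169, 176.
StuI cuts after base 3 of each site, so after positions 32, 108, 171, 178.
Linear molecule, 4 cuts → 5 fragments:
  1–32 → 32 bp
  33–108 → 76 bp
  109–171 → 63 bp
  172–178 → 7 bp
  179–184 → 6 bp
Sorted largest to smallest: 76, 63, 32, 7, 6 bp.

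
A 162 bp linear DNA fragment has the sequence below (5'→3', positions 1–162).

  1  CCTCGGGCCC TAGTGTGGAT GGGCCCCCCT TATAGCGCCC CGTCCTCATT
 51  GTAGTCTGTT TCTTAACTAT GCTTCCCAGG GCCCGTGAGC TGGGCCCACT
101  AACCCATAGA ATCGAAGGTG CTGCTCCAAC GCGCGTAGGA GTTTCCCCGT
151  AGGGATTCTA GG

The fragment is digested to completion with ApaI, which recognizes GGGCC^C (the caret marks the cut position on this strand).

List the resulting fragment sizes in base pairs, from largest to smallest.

ApaI sites (GGGCCC) start at positions 5, 21, 79, 92.
ApaI cuts after base 5 of each site (before the last base), so after positions 9, 25, 83, 96.
Linear molecule, 4 cuts → 5 fragments:
  1–9 → 9 bp
  10–25 → 16 bp
  26–83 → 58 bp
  84–96 → 13 bp
  97–162 → 66 bp
Sorted largest to smallest: 66, 58, 16, 13, 9 bp.

66, 58, 16, 13, 9 bp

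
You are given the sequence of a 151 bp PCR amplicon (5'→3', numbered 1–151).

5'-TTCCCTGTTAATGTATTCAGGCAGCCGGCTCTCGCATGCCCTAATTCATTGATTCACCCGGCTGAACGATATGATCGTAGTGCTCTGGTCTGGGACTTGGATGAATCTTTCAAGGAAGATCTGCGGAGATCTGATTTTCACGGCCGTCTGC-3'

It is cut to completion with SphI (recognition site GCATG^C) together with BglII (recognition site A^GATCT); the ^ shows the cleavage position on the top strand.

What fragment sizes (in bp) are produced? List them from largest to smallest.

The SphI site (GCATGC) starts at position 34.
SphI cuts after base 5 of each site (before the last base), so after position 38.
BglII sites (AGATCT) start at positions 117, 127.
BglII cuts after the first base of each site, so after positions 117, 127.
Combined cut positions: 38, 117, 127.
Linear molecule, 3 cuts → 4 fragments:
  1–38 → 38 bp
  39–117 → 79 bp
  118–127 → 10 bp
  128–151 → 24 bp
Sorted largest to smallest: 79, 38, 24, 10 bp.

79, 38, 24, 10 bp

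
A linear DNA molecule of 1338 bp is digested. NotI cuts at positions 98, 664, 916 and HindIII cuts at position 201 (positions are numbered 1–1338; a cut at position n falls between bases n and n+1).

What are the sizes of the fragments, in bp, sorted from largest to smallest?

Combined cut positions (sorted): 98, 201, 664, 916.
Linear molecule, 4 cuts → 5 fragments:
  98 − 0 = 98 bp
  201 − 98 = 103 bp
  664 − 201 = 463 bp
  916 − 664 = 252 bp
  1338 − 916 = 422 bp
Sorted largest to smallest: 463, 422, 252, 103, 98 bp.

463, 422, 252, 103, 98 bp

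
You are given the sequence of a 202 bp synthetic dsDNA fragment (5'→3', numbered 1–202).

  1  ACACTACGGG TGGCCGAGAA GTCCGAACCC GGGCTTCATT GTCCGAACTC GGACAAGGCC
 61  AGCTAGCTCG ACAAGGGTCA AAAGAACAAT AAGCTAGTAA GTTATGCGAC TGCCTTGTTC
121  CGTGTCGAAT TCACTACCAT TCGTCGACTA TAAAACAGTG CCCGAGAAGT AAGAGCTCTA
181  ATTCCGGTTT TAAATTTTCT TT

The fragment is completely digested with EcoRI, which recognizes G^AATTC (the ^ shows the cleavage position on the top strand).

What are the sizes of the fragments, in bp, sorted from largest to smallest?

127, 75 bp

The EcoRI site (GAATTC) starts at position 127.
EcoRI cuts after the first base of each site, so after position 127.
Linear molecule, 1 cut → 2 fragments:
  1–127 → 127 bp
  128–202 → 75 bp
Sorted largest to smallest: 127, 75 bp.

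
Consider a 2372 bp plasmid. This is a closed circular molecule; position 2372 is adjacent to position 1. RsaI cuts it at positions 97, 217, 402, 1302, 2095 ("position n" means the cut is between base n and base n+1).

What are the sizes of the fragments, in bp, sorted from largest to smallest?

Circular molecule, 5 cuts → 5 fragments:
  217 − 97 = 120 bp
  402 − 217 = 185 bp
  1302 − 402 = 900 bp
  2095 − 1302 = 793 bp
  wrap: 2372 − 2095 + 97 = 374 bp
Sorted largest to smallest: 900, 793, 374, 185, 120 bp.

900, 793, 374, 185, 120 bp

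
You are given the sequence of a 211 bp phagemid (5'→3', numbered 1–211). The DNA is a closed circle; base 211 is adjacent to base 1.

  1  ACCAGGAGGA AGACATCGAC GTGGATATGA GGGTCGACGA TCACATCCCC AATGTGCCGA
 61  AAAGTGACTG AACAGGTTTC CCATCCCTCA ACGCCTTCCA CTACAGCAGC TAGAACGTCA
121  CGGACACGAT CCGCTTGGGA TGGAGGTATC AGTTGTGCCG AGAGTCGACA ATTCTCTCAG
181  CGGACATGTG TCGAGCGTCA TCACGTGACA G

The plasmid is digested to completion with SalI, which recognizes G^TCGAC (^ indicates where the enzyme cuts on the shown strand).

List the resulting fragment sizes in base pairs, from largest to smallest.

131, 80 bp

SalI sites (GTCGAC) start at positions 33, 164.
SalI cuts after the first base of each site, so after positions 33, 164.
Circular molecule, 2 cuts → 2 fragments:
  34–164 → 131 bp
  165–211 then 1–33 → 47 + 33 = 80 bp
Sorted largest to smallest: 131, 80 bp.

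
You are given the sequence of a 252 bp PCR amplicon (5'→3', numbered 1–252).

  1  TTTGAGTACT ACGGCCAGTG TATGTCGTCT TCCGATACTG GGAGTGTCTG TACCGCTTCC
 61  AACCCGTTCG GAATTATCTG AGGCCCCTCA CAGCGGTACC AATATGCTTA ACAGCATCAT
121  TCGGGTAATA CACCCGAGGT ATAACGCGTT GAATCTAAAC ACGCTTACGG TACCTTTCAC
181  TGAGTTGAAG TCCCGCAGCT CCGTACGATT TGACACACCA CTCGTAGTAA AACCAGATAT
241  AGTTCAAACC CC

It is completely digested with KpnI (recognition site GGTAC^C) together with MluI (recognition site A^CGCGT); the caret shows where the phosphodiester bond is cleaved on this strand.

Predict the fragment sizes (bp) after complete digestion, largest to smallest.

99, 79, 45, 29 bp

KpnI sites (GGTACC) start at positions 95, 169.
KpnI cuts after base 5 of each site (before the last base), so after positions 99, 173.
The MluI site (ACGCGT) starts at position 144.
MluI cuts after the first base of each site, so after position 144.
Combined cut positions: 99, 144, 173.
Linear molecule, 3 cuts → 4 fragments:
  1–99 → 99 bp
  100–144 → 45 bp
  145–173 → 29 bp
  174–252 → 79 bp
Sorted largest to smallest: 99, 79, 45, 29 bp.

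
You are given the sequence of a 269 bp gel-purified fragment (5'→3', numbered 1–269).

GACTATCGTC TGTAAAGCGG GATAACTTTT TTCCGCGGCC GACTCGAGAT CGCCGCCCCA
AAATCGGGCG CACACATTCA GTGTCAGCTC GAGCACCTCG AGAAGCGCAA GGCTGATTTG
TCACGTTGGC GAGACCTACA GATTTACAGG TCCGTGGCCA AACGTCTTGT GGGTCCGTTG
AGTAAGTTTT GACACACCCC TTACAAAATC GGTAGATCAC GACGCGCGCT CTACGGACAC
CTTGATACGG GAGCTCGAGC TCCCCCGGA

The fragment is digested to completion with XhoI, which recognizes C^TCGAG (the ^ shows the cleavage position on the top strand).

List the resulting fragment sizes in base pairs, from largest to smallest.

XhoI sites (CTCGAG) start at positions 43, 88, 97, 254.
XhoI cuts after the first base of each site, so after positions 43, 88, 97, 254.
Linear molecule, 4 cuts → 5 fragments:
  1–43 → 43 bp
  44–88 → 45 bp
  89–97 → 9 bp
  98–254 → 157 bp
  255–269 → 15 bp
Sorted largest to smallest: 157, 45, 43, 15, 9 bp.

157, 45, 43, 15, 9 bp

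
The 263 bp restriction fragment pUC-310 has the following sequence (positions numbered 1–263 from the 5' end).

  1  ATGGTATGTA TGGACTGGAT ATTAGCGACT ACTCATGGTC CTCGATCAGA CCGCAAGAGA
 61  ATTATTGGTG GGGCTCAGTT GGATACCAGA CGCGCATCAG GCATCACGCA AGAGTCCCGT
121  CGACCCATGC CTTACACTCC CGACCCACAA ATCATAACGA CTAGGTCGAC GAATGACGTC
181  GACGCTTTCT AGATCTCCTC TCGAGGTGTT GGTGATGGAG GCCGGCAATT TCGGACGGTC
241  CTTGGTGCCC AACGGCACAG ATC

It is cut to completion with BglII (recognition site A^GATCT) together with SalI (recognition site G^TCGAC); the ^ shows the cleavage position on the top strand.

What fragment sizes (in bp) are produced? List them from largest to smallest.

The BglII site (AGATCT) starts at position 191.
BglII cuts after the first base of each site, so after position 191.
SalI sites (GTCGAC) start at positions 119, 165, 178.
SalI cuts after the first base of each site, so after positions 119, 165, 178.
Combined cut positions: 119, 165, 178, 191.
Linear molecule, 4 cuts → 5 fragments:
  1–119 → 119 bp
  120–165 → 46 bp
  166–178 → 13 bp
  179–191 → 13 bp
  192–263 → 72 bp
Sorted largest to smallest: 119, 72, 46, 13, 13 bp.

119, 72, 46, 13, 13 bp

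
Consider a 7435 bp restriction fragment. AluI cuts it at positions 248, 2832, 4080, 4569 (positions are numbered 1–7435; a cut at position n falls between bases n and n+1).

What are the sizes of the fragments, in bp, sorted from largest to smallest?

2866, 2584, 1248, 489, 248 bp

Linear molecule, 4 cuts → 5 fragments:
  248 − 0 = 248 bp
  2832 − 248 = 2584 bp
  4080 − 2832 = 1248 bp
  4569 − 4080 = 489 bp
  7435 − 4569 = 2866 bp
Sorted largest to smallest: 2866, 2584, 1248, 489, 248 bp.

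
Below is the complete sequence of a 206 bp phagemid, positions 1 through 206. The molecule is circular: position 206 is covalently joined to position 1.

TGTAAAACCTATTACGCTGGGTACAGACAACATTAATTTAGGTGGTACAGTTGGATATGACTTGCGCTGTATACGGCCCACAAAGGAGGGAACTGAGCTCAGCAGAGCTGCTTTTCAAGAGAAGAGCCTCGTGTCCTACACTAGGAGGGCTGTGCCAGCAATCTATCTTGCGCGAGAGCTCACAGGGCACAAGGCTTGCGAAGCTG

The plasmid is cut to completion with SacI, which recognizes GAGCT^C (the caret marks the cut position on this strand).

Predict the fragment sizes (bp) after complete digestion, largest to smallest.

SacI sites (GAGCTC) start at positions 95, 176.
SacI cuts after base 5 of each site (before the last base), so after positions 99, 180.
Circular molecule, 2 cuts → 2 fragments:
  100–180 → 81 bp
  181–206 then 1–99 → 26 + 99 = 125 bp
Sorted largest to smallest: 125, 81 bp.

125, 81 bp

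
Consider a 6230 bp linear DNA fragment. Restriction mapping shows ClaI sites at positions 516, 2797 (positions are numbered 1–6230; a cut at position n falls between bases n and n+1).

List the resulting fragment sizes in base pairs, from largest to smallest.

Linear molecule, 2 cuts → 3 fragments:
  516 − 0 = 516 bp
  2797 − 516 = 2281 bp
  6230 − 2797 = 3433 bp
Sorted largest to smallest: 3433, 2281, 516 bp.

3433, 2281, 516 bp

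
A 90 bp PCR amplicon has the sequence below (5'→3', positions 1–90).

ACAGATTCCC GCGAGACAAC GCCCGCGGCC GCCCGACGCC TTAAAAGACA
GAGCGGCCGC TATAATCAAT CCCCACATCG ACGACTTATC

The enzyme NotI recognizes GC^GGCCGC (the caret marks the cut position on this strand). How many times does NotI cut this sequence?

GCGGCCGC occurs starting at positions 25, 53.
NotI cuts at 2 sites.

2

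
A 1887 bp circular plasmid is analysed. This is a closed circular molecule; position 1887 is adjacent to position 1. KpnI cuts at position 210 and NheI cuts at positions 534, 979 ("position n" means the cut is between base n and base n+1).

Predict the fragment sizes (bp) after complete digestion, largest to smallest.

Combined cut positions (sorted): 210, 534, 979.
Circular molecule, 3 cuts → 3 fragments:
  534 − 210 = 324 bp
  979 − 534 = 445 bp
  wrap: 1887 − 979 + 210 = 1118 bp
Sorted largest to smallest: 1118, 445, 324 bp.

1118, 445, 324 bp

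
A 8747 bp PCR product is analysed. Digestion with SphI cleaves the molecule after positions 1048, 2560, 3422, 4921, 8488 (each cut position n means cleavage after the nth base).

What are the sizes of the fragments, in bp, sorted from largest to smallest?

3567, 1512, 1499, 1048, 862, 259 bp

Linear molecule, 5 cuts → 6 fragments:
  1048 − 0 = 1048 bp
  2560 − 1048 = 1512 bp
  3422 − 2560 = 862 bp
  4921 − 3422 = 1499 bp
  8488 − 4921 = 3567 bp
  8747 − 8488 = 259 bp
Sorted largest to smallest: 3567, 1512, 1499, 1048, 862, 259 bp.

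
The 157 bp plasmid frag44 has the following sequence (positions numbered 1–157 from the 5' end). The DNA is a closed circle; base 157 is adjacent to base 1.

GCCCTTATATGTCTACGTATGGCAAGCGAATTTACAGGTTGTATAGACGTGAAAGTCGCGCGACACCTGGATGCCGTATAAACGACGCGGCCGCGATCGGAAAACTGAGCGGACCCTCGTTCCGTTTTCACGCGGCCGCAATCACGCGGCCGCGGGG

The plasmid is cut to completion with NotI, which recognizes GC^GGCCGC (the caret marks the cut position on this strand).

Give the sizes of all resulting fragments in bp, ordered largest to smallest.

NotI sites (GCGGCCGC) start at positions 87, 132, 146.
NotI cuts after base 2 of each site, so after positions 88, 133, 147.
Circular molecule, 3 cuts → 3 fragments:
  89–133 → 45 bp
  134–147 → 14 bp
  148–157 then 1–88 → 10 + 88 = 98 bp
Sorted largest to smallest: 98, 45, 14 bp.

98, 45, 14 bp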